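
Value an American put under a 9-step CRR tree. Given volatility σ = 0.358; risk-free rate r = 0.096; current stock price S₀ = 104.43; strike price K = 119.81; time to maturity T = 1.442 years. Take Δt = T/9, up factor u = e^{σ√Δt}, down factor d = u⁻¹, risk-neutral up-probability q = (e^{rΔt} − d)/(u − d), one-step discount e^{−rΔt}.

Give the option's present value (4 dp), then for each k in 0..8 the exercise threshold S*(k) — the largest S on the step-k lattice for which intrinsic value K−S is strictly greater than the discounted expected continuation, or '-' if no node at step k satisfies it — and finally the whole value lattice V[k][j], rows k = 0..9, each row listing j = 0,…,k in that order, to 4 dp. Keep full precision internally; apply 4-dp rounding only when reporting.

price = 20.9064
boundary = - - 78.4074 67.9396 78.4074 90.4880 78.4074 90.4880 104.4300
tree:
20.9064
29.8678 13.1978
41.4026 20.0339 7.2350
51.8704 29.3837 11.9379 3.0779
60.9407 41.4026 19.0852 5.6480 0.7797
68.8001 51.8704 29.3220 10.1359 1.6432 0.0000
75.6102 60.9407 41.4026 17.6372 3.4630 0.0000 0.0000
81.5111 68.8001 51.8704 29.3220 7.2980 0.0000 0.0000 0.0000
86.6242 75.6102 60.9407 41.4026 15.3800 0.0000 0.0000 0.0000 0.0000
91.0547 81.5111 68.8001 51.8704 29.3220 0.0000 0.0000 0.0000 0.0000 0.0000

params: Δt=0.16022 u=1.15408 d=0.86649 q=0.51814 e^(-rΔt)=0.98474
t_9 payoffs: 91.0547 81.5111 68.8001 51.8704 29.3220 0.0000 0.0000 0.0000 0.0000 0.0000
t_8: node(8,0) S=33.1858 payoff=86.6242 vs cont=84.7955 → 86.6242 [stop]  node(8,1) S=44.1998 payoff=75.6102 vs cont=73.7815 → 75.6102 [stop]  node(8,2) S=58.8693 payoff=60.9407 vs cont=59.1120 → 60.9407 [stop]  node(8,3) S=78.4074 payoff=41.4026 vs cont=39.5739 → 41.4026 [stop]  node(8,4) S=104.4300 payoff=15.3800 vs cont=13.9136 → 15.3800 [stop]  node(8,5) S=139.0892 payoff=0.0000 vs cont=0.0000 → 0.0000 [wait]  node(8,6) S=185.2515 payoff=0.0000 vs cont=0.0000 → 0.0000 [wait]  node(8,7) S=246.7346 payoff=0.0000 vs cont=0.0000 → 0.0000 [wait]  node(8,8) S=328.6234 payoff=0.0000 vs cont=0.0000 → 0.0000 [wait]  ⇒ S*(8)=104.4300
t_7: node(7,0) S=38.2989 payoff=81.5111 vs cont=79.6824 → 81.5111 [stop]  node(7,1) S=51.0099 payoff=68.8001 vs cont=66.9714 → 68.8001 [stop]  node(7,2) S=67.9396 payoff=51.8704 vs cont=50.0417 → 51.8704 [stop]  node(7,3) S=90.4880 payoff=29.3220 vs cont=27.4932 → 29.3220 [stop]  node(7,4) S=120.5201 payoff=0.0000 vs cont=7.2980 → 7.2980 [wait]  node(7,5) S=160.5195 payoff=0.0000 vs cont=0.0000 → 0.0000 [wait]  node(7,6) S=213.7942 payoff=0.0000 vs cont=0.0000 → 0.0000 [wait]  node(7,7) S=284.7504 payoff=0.0000 vs cont=0.0000 → 0.0000 [wait]  ⇒ S*(7)=90.4880
t_6: node(6,0) S=44.1998 payoff=75.6102 vs cont=73.7815 → 75.6102 [stop]  node(6,1) S=58.8693 payoff=60.9407 vs cont=59.1120 → 60.9407 [stop]  node(6,2) S=78.4074 payoff=41.4026 vs cont=39.5739 → 41.4026 [stop]  node(6,3) S=104.4300 payoff=15.3800 vs cont=17.6372 → 17.6372 [wait]  node(6,4) S=139.0892 payoff=0.0000 vs cont=3.4630 → 3.4630 [wait]  node(6,5) S=185.2515 payoff=0.0000 vs cont=0.0000 → 0.0000 [wait]  node(6,6) S=246.7346 payoff=0.0000 vs cont=0.0000 → 0.0000 [wait]  ⇒ S*(6)=78.4074
t_5: node(5,0) S=51.0099 payoff=68.8001 vs cont=66.9714 → 68.8001 [stop]  node(5,1) S=67.9396 payoff=51.8704 vs cont=50.0417 → 51.8704 [stop]  node(5,2) S=90.4880 payoff=29.3220 vs cont=28.6449 → 29.3220 [stop]  node(5,3) S=120.5201 payoff=0.0000 vs cont=10.1359 → 10.1359 [wait]  node(5,4) S=160.5195 payoff=0.0000 vs cont=1.6432 → 1.6432 [wait]  node(5,5) S=213.7942 payoff=0.0000 vs cont=0.0000 → 0.0000 [wait]  ⇒ S*(5)=90.4880
t_4: node(4,0) S=58.8693 payoff=60.9407 vs cont=59.1120 → 60.9407 [stop]  node(4,1) S=78.4074 payoff=41.4026 vs cont=39.5739 → 41.4026 [stop]  node(4,2) S=104.4300 payoff=15.3800 vs cont=19.0852 → 19.0852 [wait]  node(4,3) S=139.0892 payoff=0.0000 vs cont=5.6480 → 5.6480 [wait]  node(4,4) S=185.2515 payoff=0.0000 vs cont=0.7797 → 0.7797 [wait]  ⇒ S*(4)=78.4074
t_3: node(3,0) S=67.9396 payoff=51.8704 vs cont=50.0417 → 51.8704 [stop]  node(3,1) S=90.4880 payoff=29.3220 vs cont=29.3837 → 29.3837 [wait]  node(3,2) S=120.5201 payoff=0.0000 vs cont=11.9379 → 11.9379 [wait]  node(3,3) S=160.5195 payoff=0.0000 vs cont=3.0779 → 3.0779 [wait]  ⇒ S*(3)=67.9396
t_2: node(2,0) S=78.4074 payoff=41.4026 vs cont=39.6054 → 41.4026 [stop]  node(2,1) S=104.4300 payoff=15.3800 vs cont=20.0339 → 20.0339 [wait]  node(2,2) S=139.0892 payoff=0.0000 vs cont=7.2350 → 7.2350 [wait]  ⇒ S*(2)=78.4074
t_1: node(1,0) S=90.4880 payoff=29.3220 vs cont=29.8678 → 29.8678 [wait]  node(1,1) S=120.5201 payoff=0.0000 vs cont=13.1978 → 13.1978 [wait]  ⇒ S*(1)=-
t_0: node(0,0) S=104.4300 payoff=15.3800 vs cont=20.9064 → 20.9064 [wait]  ⇒ S*(0)=-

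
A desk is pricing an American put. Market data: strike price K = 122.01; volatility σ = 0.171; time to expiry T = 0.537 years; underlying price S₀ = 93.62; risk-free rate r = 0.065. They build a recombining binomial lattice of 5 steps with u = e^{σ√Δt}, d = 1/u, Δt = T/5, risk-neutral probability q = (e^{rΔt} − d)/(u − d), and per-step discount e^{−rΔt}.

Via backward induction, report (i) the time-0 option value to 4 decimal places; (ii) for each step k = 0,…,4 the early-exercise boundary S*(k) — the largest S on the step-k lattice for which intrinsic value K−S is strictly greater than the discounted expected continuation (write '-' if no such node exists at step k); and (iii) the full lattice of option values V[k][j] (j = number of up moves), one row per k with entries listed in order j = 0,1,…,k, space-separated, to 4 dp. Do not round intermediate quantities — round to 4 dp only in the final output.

price = 28.3900
boundary = 93.6200 99.0163 104.7236 110.7598 104.7236
tree:
28.3900
33.4922 22.9937
38.3163 28.3900 17.2864
42.8775 33.4922 22.9937 11.2502
47.1901 38.3163 28.3900 17.2864 5.0445
51.2677 42.8775 33.4922 22.9937 11.2502 0.0000

Δt=0.10740, u=1.05764, d=0.94550, q=0.54846, disc=e^(-rΔt)=0.99304
k=5 terminal: V=max(K-S,0) → 51.2677 42.8775 33.4922 22.9937 11.2502 0.0000
k=4: j=0 S=74.8199 intr=47.1901 cont=46.3413 V=47.1901[EX]; j=1 S=83.6937 intr=38.3163 cont=37.4675 V=38.3163[EX]; j=2 S=93.6200 intr=28.3900 cont=27.5412 V=28.3900[EX]; j=3 S=104.7236 intr=17.2864 cont=16.4377 V=17.2864[EX]; j=4 S=117.1440 intr=4.8660 cont=5.0445 V=5.0445[hold]  S*(4)=104.7236
k=3: j=0 S=79.1325 intr=42.8775 cont=42.0287 V=42.8775[EX]; j=1 S=88.5178 intr=33.4922 cont=32.6434 V=33.4922[EX]; j=2 S=99.0163 intr=22.9937 cont=22.1450 V=22.9937[EX]; j=3 S=110.7598 intr=11.2502 cont=10.4986 V=11.2502[EX]  S*(3)=110.7598
k=2: j=0 S=83.6937 intr=38.3163 cont=37.4675 V=38.3163[EX]; j=1 S=93.6200 intr=28.3900 cont=27.5412 V=28.3900[EX]; j=2 S=104.7236 intr=17.2864 cont=16.4377 V=17.2864[EX]  S*(2)=104.7236
k=1: j=0 S=88.5178 intr=33.4922 cont=32.6434 V=33.4922[EX]; j=1 S=99.0163 intr=22.9937 cont=22.1450 V=22.9937[EX]  S*(1)=99.0163
k=0: j=0 S=93.6200 intr=28.3900 cont=27.5412 V=28.3900[EX]  S*(0)=93.6200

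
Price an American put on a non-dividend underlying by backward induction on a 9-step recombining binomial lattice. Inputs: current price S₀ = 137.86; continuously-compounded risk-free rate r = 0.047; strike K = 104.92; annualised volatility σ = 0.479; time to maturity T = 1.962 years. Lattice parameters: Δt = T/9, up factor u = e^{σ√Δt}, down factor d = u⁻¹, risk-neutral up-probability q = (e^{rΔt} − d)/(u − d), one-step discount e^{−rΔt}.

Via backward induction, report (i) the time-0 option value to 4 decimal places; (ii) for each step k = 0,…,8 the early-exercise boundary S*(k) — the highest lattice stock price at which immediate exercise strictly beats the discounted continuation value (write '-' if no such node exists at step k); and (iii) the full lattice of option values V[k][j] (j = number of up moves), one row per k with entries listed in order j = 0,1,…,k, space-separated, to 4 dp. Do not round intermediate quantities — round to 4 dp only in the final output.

Δt=0.21800  u=1.25063  d=0.79960  q=0.46715  discount=0.98981
step 9 (expiry): payoffs max(K−S,0) = 86.5005 76.1104 59.8597 34.4423 0.0000 0.0000 0.0000 0.0000 0.0000 0.0000
step 8: (k=8,j=0): S=23.0360, (K−S)⁺=81.8840, hold=80.8144 ⇒ V=81.8840 exercise | (k=8,j=1): S=36.0301, (K−S)⁺=68.8899, hold=67.8204 ⇒ V=68.8899 exercise | (k=8,j=2): S=56.3538, (K−S)⁺=48.5662, hold=47.4967 ⇒ V=48.5662 exercise | (k=8,j=3): S=88.1415, (K−S)⁺=16.7785, hold=18.1654 ⇒ V=18.1654 continue | (k=8,j=4): S=137.8600, (K−S)⁺=0.0000, hold=0.0000 ⇒ V=0.0000 continue | (k=8,j=5): S=215.6234, (K−S)⁺=0.0000, hold=0.0000 ⇒ V=0.0000 continue | (k=8,j=6): S=337.2512, (K−S)⁺=0.0000, hold=0.0000 ⇒ V=0.0000 continue | (k=8,j=7): S=527.4862, (K−S)⁺=0.0000, hold=0.0000 ⇒ V=0.0000 continue | (k=8,j=8): S=825.0281, (K−S)⁺=0.0000, hold=0.0000 ⇒ V=0.0000 continue  boundary S*=56.3538
step 7: (k=7,j=0): S=28.8096, (K−S)⁺=76.1104, hold=75.0409 ⇒ V=76.1104 exercise | (k=7,j=1): S=45.0603, (K−S)⁺=59.8597, hold=58.7902 ⇒ V=59.8597 exercise | (k=7,j=2): S=70.4777, (K−S)⁺=34.4423, hold=34.0141 ⇒ V=34.4423 exercise | (k=7,j=3): S=110.2325, (K−S)⁺=0.0000, hold=9.5807 ⇒ V=9.5807 continue | (k=7,j=4): S=172.4118, (K−S)⁺=0.0000, hold=0.0000 ⇒ V=0.0000 continue | (k=7,j=5): S=269.6651, (K−S)⁺=0.0000, hold=0.0000 ⇒ V=0.0000 continue | (k=7,j=6): S=421.7765, (K−S)⁺=0.0000, hold=0.0000 ⇒ V=0.0000 continue | (k=7,j=7): S=659.6901, (K−S)⁺=0.0000, hold=0.0000 ⇒ V=0.0000 continue  boundary S*=70.4777
step 6: (k=6,j=0): S=36.0301, (K−S)⁺=68.8899, hold=67.8204 ⇒ V=68.8899 exercise | (k=6,j=1): S=56.3538, (K−S)⁺=48.5662, hold=47.4967 ⇒ V=48.5662 exercise | (k=6,j=2): S=88.1415, (K−S)⁺=16.7785, hold=22.5954 ⇒ V=22.5954 continue | (k=6,j=3): S=137.8600, (K−S)⁺=0.0000, hold=5.0530 ⇒ V=5.0530 continue | (k=6,j=4): S=215.6234, (K−S)⁺=0.0000, hold=0.0000 ⇒ V=0.0000 continue | (k=6,j=5): S=337.2512, (K−S)⁺=0.0000, hold=0.0000 ⇒ V=0.0000 continue | (k=6,j=6): S=527.4862, (K−S)⁺=0.0000, hold=0.0000 ⇒ V=0.0000 continue  boundary S*=56.3538
step 5: (k=5,j=0): S=45.0603, (K−S)⁺=59.8597, hold=58.7902 ⇒ V=59.8597 exercise | (k=5,j=1): S=70.4777, (K−S)⁺=34.4423, hold=36.0625 ⇒ V=36.0625 continue | (k=5,j=2): S=110.2325, (K−S)⁺=0.0000, hold=14.2536 ⇒ V=14.2536 continue | (k=5,j=3): S=172.4118, (K−S)⁺=0.0000, hold=2.6650 ⇒ V=2.6650 continue | (k=5,j=4): S=269.6651, (K−S)⁺=0.0000, hold=0.0000 ⇒ V=0.0000 continue | (k=5,j=5): S=421.7765, (K−S)⁺=0.0000, hold=0.0000 ⇒ V=0.0000 continue  boundary S*=45.0603
step 4: (k=4,j=0): S=56.3538, (K−S)⁺=48.5662, hold=48.2459 ⇒ V=48.5662 exercise | (k=4,j=1): S=88.1415, (K−S)⁺=16.7785, hold=25.6106 ⇒ V=25.6106 continue | (k=4,j=2): S=137.8600, (K−S)⁺=0.0000, hold=8.7498 ⇒ V=8.7498 continue | (k=4,j=3): S=215.6234, (K−S)⁺=0.0000, hold=1.4056 ⇒ V=1.4056 continue | (k=4,j=4): S=337.2512, (K−S)⁺=0.0000, hold=0.0000 ⇒ V=0.0000 continue  boundary S*=56.3538
step 3: (k=3,j=0): S=70.4777, (K−S)⁺=34.4423, hold=37.4567 ⇒ V=37.4567 continue | (k=3,j=1): S=110.2325, (K−S)⁺=0.0000, hold=17.5533 ⇒ V=17.5533 continue | (k=3,j=2): S=172.4118, (K−S)⁺=0.0000, hold=5.2647 ⇒ V=5.2647 continue | (k=3,j=3): S=269.6651, (K−S)⁺=0.0000, hold=0.7413 ⇒ V=0.7413 continue  boundary S*=-
step 2: (k=2,j=0): S=88.1415, (K−S)⁺=16.7785, hold=27.8717 ⇒ V=27.8717 continue | (k=2,j=1): S=137.8600, (K−S)⁺=0.0000, hold=11.6922 ⇒ V=11.6922 continue | (k=2,j=2): S=215.6234, (K−S)⁺=0.0000, hold=3.1195 ⇒ V=3.1195 continue  boundary S*=-
step 1: (k=1,j=0): S=110.2325, (K−S)⁺=0.0000, hold=20.1063 ⇒ V=20.1063 continue | (k=1,j=1): S=172.4118, (K−S)⁺=0.0000, hold=7.6091 ⇒ V=7.6091 continue  boundary S*=-
step 0: (k=0,j=0): S=137.8600, (K−S)⁺=0.0000, hold=14.1227 ⇒ V=14.1227 continue  boundary S*=-

price = 14.1227
boundary = - - - - 56.3538 45.0603 56.3538 70.4777 56.3538
tree:
14.1227
20.1063 7.6091
27.8717 11.6922 3.1195
37.4567 17.5533 5.2647 0.7413
48.5662 25.6106 8.7498 1.4056 0.0000
59.8597 36.0625 14.2536 2.6650 0.0000 0.0000
68.8899 48.5662 22.5954 5.0530 0.0000 0.0000 0.0000
76.1104 59.8597 34.4423 9.5807 0.0000 0.0000 0.0000 0.0000
81.8840 68.8899 48.5662 18.1654 0.0000 0.0000 0.0000 0.0000 0.0000
86.5005 76.1104 59.8597 34.4423 0.0000 0.0000 0.0000 0.0000 0.0000 0.0000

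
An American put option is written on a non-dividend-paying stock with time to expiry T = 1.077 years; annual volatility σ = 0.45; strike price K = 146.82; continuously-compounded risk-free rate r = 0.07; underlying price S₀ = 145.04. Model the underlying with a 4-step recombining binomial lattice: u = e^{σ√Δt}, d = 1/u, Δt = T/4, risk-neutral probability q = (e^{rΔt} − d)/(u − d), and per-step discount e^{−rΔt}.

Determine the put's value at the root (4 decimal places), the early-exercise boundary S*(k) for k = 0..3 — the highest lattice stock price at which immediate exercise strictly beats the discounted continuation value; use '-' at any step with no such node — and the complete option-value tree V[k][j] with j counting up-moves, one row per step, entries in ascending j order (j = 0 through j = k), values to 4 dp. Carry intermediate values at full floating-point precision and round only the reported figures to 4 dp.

price = 22.5526
boundary = - - 90.9223 114.8363
tree:
22.5526
36.2930 8.6911
55.8977 16.6780 0.4595
74.8317 31.9837 0.9044 0.0000
89.8228 55.8977 1.7800 0.0000 0.0000

Δt=0.26925, u=1.26302, d=0.79176, q=0.48226, disc=e^(-rΔt)=0.98133
k=4 terminal: V=max(K-S,0) → 89.8228 55.8977 1.7800 0.0000 0.0000
k=3: j=0 S=71.9883 intr=74.8317 cont=72.0904 V=74.8317[EX]; j=1 S=114.8363 intr=31.9837 cont=29.2424 V=31.9837[EX]; j=2 S=183.1877 intr=0.0000 cont=0.9044 V=0.9044[hold]; j=3 S=292.2224 intr=0.0000 cont=0.0000 V=0.0000[hold]  S*(3)=114.8363
k=2: j=0 S=90.9223 intr=55.8977 cont=53.1564 V=55.8977[EX]; j=1 S=145.0400 intr=1.7800 cont=16.6780 V=16.6780[hold]; j=2 S=231.3689 intr=0.0000 cont=0.4595 V=0.4595[hold]  S*(2)=90.9223
k=1: j=0 S=114.8363 intr=31.9837 cont=36.2930 V=36.2930[hold]; j=1 S=183.1877 intr=0.0000 cont=8.6911 V=8.6911[hold]  S*(1)=-
k=0: j=0 S=145.0400 intr=1.7800 cont=22.5526 V=22.5526[hold]  S*(0)=-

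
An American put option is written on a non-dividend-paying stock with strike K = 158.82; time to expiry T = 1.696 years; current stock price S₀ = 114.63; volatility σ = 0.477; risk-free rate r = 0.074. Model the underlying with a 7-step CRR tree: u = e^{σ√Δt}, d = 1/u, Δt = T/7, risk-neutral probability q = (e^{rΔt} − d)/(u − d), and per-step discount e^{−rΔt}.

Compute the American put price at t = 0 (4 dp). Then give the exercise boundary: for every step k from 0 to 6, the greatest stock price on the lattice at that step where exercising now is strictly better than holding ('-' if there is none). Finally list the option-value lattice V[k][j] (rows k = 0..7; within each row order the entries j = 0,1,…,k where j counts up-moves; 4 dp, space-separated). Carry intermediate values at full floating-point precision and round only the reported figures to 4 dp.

price = 51.1747
boundary = - 90.6420 71.6739 90.6420 71.6739 90.6420 114.6300
tree:
51.1747
68.1780 34.6653
87.1461 49.4893 19.8968
102.1449 68.1780 31.0886 8.5102
114.0050 87.1461 47.0526 14.9489 1.8487
123.3831 102.1449 68.1780 25.9176 3.6177 0.0000
130.7988 114.0050 87.1461 44.1900 7.0794 0.0000 0.0000
136.6626 123.3831 102.1449 68.1780 13.8537 0.0000 0.0000 0.0000

params: Δt=0.24229 u=1.26465 d=0.79074 q=0.47974 e^(-rΔt)=0.98223
t_7 payoffs: 136.6626 123.3831 102.1449 68.1780 13.8537 0.0000 0.0000 0.0000
t_6: node(6,0) S=28.0212 payoff=130.7988 vs cont=127.9767 → 130.7988 [stop]  node(6,1) S=44.8150 payoff=114.0050 vs cont=111.1828 → 114.0050 [stop]  node(6,2) S=71.6739 payoff=87.1461 vs cont=84.3240 → 87.1461 [stop]  node(6,3) S=114.6300 payoff=44.1900 vs cont=41.3679 → 44.1900 [stop]  node(6,4) S=183.3309 payoff=0.0000 vs cont=7.0794 → 7.0794 [wait]  node(6,5) S=293.2060 payoff=0.0000 vs cont=0.0000 → 0.0000 [wait]  node(6,6) S=468.9322 payoff=0.0000 vs cont=0.0000 → 0.0000 [wait]  ⇒ S*(6)=114.6300
t_5: node(5,0) S=35.4369 payoff=123.3831 vs cont=120.5610 → 123.3831 [stop]  node(5,1) S=56.6751 payoff=102.1449 vs cont=99.3228 → 102.1449 [stop]  node(5,2) S=90.6420 payoff=68.1780 vs cont=65.3558 → 68.1780 [stop]  node(5,3) S=144.9663 payoff=13.8537 vs cont=25.9176 → 25.9176 [wait]  node(5,4) S=231.8484 payoff=0.0000 vs cont=3.6177 → 3.6177 [wait]  node(5,5) S=370.8015 payoff=0.0000 vs cont=0.0000 → 0.0000 [wait]  ⇒ S*(5)=90.6420
t_4: node(4,0) S=44.8150 payoff=114.0050 vs cont=111.1828 → 114.0050 [stop]  node(4,1) S=71.6739 payoff=87.1461 vs cont=84.3240 → 87.1461 [stop]  node(4,2) S=114.6300 payoff=44.1900 vs cont=47.0526 → 47.0526 [wait]  node(4,3) S=183.3309 payoff=0.0000 vs cont=14.9489 → 14.9489 [wait]  node(4,4) S=293.2060 payoff=0.0000 vs cont=1.8487 → 1.8487 [wait]  ⇒ S*(4)=71.6739
t_3: node(3,0) S=56.6751 payoff=102.1449 vs cont=99.3228 → 102.1449 [stop]  node(3,1) S=90.6420 payoff=68.1780 vs cont=66.7047 → 68.1780 [stop]  node(3,2) S=144.9663 payoff=13.8537 vs cont=31.0886 → 31.0886 [wait]  node(3,3) S=231.8484 payoff=0.0000 vs cont=8.5102 → 8.5102 [wait]  ⇒ S*(3)=90.6420
t_2: node(2,0) S=71.6739 payoff=87.1461 vs cont=84.3240 → 87.1461 [stop]  node(2,1) S=114.6300 payoff=44.1900 vs cont=49.4893 → 49.4893 [wait]  node(2,2) S=183.3309 payoff=0.0000 vs cont=19.8968 → 19.8968 [wait]  ⇒ S*(2)=71.6739
t_1: node(1,0) S=90.6420 payoff=68.1780 vs cont=67.8529 → 68.1780 [stop]  node(1,1) S=144.9663 payoff=13.8537 vs cont=34.6653 → 34.6653 [wait]  ⇒ S*(1)=90.6420
t_0: node(0,0) S=114.6300 payoff=44.1900 vs cont=51.1747 → 51.1747 [wait]  ⇒ S*(0)=-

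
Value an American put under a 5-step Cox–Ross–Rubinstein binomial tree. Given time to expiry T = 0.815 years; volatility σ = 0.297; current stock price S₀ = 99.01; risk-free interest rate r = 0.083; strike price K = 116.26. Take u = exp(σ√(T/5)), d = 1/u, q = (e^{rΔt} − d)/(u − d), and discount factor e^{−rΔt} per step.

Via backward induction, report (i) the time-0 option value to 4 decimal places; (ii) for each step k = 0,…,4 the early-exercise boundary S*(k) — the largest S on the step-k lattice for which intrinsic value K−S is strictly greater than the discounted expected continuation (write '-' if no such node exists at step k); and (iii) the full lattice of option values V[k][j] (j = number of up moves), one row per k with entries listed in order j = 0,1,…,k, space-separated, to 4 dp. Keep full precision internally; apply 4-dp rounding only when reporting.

price = 18.9565
boundary = - 87.8220 77.8983 87.8220 99.0100
tree:
18.9565
28.4380 10.9273
38.3617 18.0483 4.8113
47.1641 28.4380 9.1794 1.0109
54.9718 38.3617 17.2500 2.1650 0.0000
61.8973 47.1641 28.4380 4.6367 0.0000 0.0000

Δt=0.16300, u=1.12739, d=0.88700, q=0.52672, disc=e^(-rΔt)=0.98656
k=5 terminal: V=max(K-S,0) → 61.8973 47.1641 28.4380 4.6367 0.0000 0.0000
k=4: j=0 S=61.2882 intr=54.9718 cont=53.4096 V=54.9718[EX]; j=1 S=77.8983 intr=38.3617 cont=36.7994 V=38.3617[EX]; j=2 S=99.0100 intr=17.2500 cont=15.6877 V=17.2500[EX]; j=3 S=125.8434 intr=0.0000 cont=2.1650 V=2.1650[hold]; j=4 S=159.9490 intr=0.0000 cont=0.0000 V=0.0000[hold]  S*(4)=99.0100
k=3: j=0 S=69.0959 intr=47.1641 cont=45.6018 V=47.1641[EX]; j=1 S=87.8220 intr=28.4380 cont=26.8757 V=28.4380[EX]; j=2 S=111.6233 intr=4.6367 cont=9.1794 V=9.1794[hold]; j=3 S=141.8750 intr=0.0000 cont=1.0109 V=1.0109[hold]  S*(3)=87.8220
k=2: j=0 S=77.8983 intr=38.3617 cont=36.7994 V=38.3617[EX]; j=1 S=99.0100 intr=17.2500 cont=18.0483 V=18.0483[hold]; j=2 S=125.8434 intr=0.0000 cont=4.8113 V=4.8113[hold]  S*(2)=77.8983
k=1: j=0 S=87.8220 intr=28.4380 cont=27.2905 V=28.4380[EX]; j=1 S=111.6233 intr=4.6367 cont=10.9273 V=10.9273[hold]  S*(1)=87.8220
k=0: j=0 S=99.0100 intr=17.2500 cont=18.9565 V=18.9565[hold]  S*(0)=-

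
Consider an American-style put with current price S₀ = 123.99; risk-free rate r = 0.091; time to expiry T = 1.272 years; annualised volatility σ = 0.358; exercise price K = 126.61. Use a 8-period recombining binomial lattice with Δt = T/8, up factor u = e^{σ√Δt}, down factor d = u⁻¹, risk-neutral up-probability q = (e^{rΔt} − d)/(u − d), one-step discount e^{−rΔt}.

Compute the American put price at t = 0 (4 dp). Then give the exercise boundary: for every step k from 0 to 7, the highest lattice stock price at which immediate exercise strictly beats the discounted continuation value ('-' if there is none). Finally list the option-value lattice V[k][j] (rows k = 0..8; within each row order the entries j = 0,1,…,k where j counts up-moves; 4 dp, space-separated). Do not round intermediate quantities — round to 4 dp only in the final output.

Δt=0.15900, u=1.15344, d=0.86697, q=0.51525, disc=e^(-rΔt)=0.98564
k=8 terminal: V=max(K-S,0) → 87.0354 73.9587 56.5611 33.4147 2.6200 0.0000 0.0000 0.0000 0.0000
k=7: j=0 S=45.6470 intr=80.9630 cont=79.1442 V=80.9630[EX]; j=1 S=60.7302 intr=65.8798 cont=64.0610 V=65.8798[EX]; j=2 S=80.7975 intr=45.8125 cont=43.9938 V=45.8125[EX]; j=3 S=107.4955 intr=19.1145 cont=17.2958 V=19.1145[EX]; j=4 S=143.0155 intr=0.0000 cont=1.2518 V=1.2518[hold]; j=5 S=190.2723 intr=0.0000 cont=0.0000 V=0.0000[hold]; j=6 S=253.1444 intr=0.0000 cont=0.0000 V=0.0000[hold]; j=7 S=336.7913 intr=0.0000 cont=0.0000 V=0.0000[hold]  S*(7)=107.4955
k=6: j=0 S=52.6513 intr=73.9587 cont=72.1400 V=73.9587[EX]; j=1 S=70.0489 intr=56.5611 cont=54.7424 V=56.5611[EX]; j=2 S=93.1953 intr=33.4147 cont=31.5960 V=33.4147[EX]; j=3 S=123.9900 intr=2.6200 cont=9.7684 V=9.7684[hold]; j=4 S=164.9602 intr=0.0000 cont=0.5981 V=0.5981[hold]; j=5 S=219.4684 intr=0.0000 cont=0.0000 V=0.0000[hold]; j=6 S=291.9877 intr=0.0000 cont=0.0000 V=0.0000[hold]  S*(6)=93.1953
k=5: j=0 S=60.7302 intr=65.8798 cont=64.0610 V=65.8798[EX]; j=1 S=80.7975 intr=45.8125 cont=43.9938 V=45.8125[EX]; j=2 S=107.4955 intr=19.1145 cont=20.9261 V=20.9261[hold]; j=3 S=143.0155 intr=0.0000 cont=4.9710 V=4.9710[hold]; j=4 S=190.2723 intr=0.0000 cont=0.2858 V=0.2858[hold]; j=5 S=253.1444 intr=0.0000 cont=0.0000 V=0.0000[hold]  S*(5)=80.7975
k=4: j=0 S=70.0489 intr=56.5611 cont=54.7424 V=56.5611[EX]; j=1 S=93.1953 intr=33.4147 cont=32.5160 V=33.4147[EX]; j=2 S=123.9900 intr=2.6200 cont=12.5228 V=12.5228[hold]; j=3 S=164.9602 intr=0.0000 cont=2.5202 V=2.5202[hold]; j=4 S=219.4684 intr=0.0000 cont=0.1365 V=0.1365[hold]  S*(4)=93.1953
k=3: j=0 S=80.7975 intr=45.8125 cont=43.9938 V=45.8125[EX]; j=1 S=107.4955 intr=19.1145 cont=22.3248 V=22.3248[hold]; j=2 S=143.0155 intr=0.0000 cont=7.2631 V=7.2631[hold]; j=3 S=190.2723 intr=0.0000 cont=1.2735 V=1.2735[hold]  S*(3)=80.7975
k=2: j=0 S=93.1953 intr=33.4147 cont=33.2263 V=33.4147[EX]; j=1 S=123.9900 intr=2.6200 cont=14.3551 V=14.3551[hold]; j=2 S=164.9602 intr=0.0000 cont=4.1170 V=4.1170[hold]  S*(2)=93.1953
k=1: j=0 S=107.4955 intr=19.1145 cont=23.2554 V=23.2554[hold]; j=1 S=143.0155 intr=0.0000 cont=8.9495 V=8.9495[hold]  S*(1)=-
k=0: j=0 S=123.9900 intr=2.6200 cont=15.6562 V=15.6562[hold]  S*(0)=-

price = 15.6562
boundary = - - 93.1953 80.7975 93.1953 80.7975 93.1953 107.4955
tree:
15.6562
23.2554 8.9495
33.4147 14.3551 4.1170
45.8125 22.3248 7.2631 1.2735
56.5611 33.4147 12.5228 2.5202 0.1365
65.8798 45.8125 20.9261 4.9710 0.2858 0.0000
73.9587 56.5611 33.4147 9.7684 0.5981 0.0000 0.0000
80.9630 65.8798 45.8125 19.1145 1.2518 0.0000 0.0000 0.0000
87.0354 73.9587 56.5611 33.4147 2.6200 0.0000 0.0000 0.0000 0.0000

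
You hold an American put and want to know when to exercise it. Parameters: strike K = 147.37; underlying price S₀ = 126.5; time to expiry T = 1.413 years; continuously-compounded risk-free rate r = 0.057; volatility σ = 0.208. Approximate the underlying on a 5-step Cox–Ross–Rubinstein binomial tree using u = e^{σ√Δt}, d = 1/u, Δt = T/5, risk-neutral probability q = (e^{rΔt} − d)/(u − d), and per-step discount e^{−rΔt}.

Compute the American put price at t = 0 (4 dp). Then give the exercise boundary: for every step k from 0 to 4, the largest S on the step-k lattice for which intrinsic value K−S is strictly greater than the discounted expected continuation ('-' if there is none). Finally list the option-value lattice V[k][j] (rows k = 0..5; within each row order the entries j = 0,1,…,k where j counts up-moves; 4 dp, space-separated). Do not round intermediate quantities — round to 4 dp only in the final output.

price = 21.8813
boundary = - 113.2581 101.4023 113.2581 126.5000
tree:
21.8813
34.1119 12.3489
45.9677 21.0442 5.4764
56.5824 34.1119 10.7900 1.2152
66.0859 45.9677 20.8700 2.7182 0.0000
74.5947 56.5824 34.1119 6.0799 0.0000 0.0000

Δt=0.28260, u=1.11692, d=0.89532, q=0.54566, disc=e^(-rΔt)=0.98402
k=5 terminal: V=max(K-S,0) → 74.5947 56.5824 34.1119 6.0799 0.0000 0.0000
k=4: j=0 S=81.2841 intr=66.0859 cont=63.7311 V=66.0859[EX]; j=1 S=101.4023 intr=45.9677 cont=43.6128 V=45.9677[EX]; j=2 S=126.5000 intr=20.8700 cont=18.5152 V=20.8700[EX]; j=3 S=157.8095 intr=0.0000 cont=2.7182 V=2.7182[hold]; j=4 S=196.8682 intr=0.0000 cont=0.0000 V=0.0000[hold]  S*(4)=126.5000
k=3: j=0 S=90.7876 intr=56.5824 cont=54.2275 V=56.5824[EX]; j=1 S=113.2581 intr=34.1119 cont=31.7571 V=34.1119[EX]; j=2 S=141.2901 intr=6.0799 cont=10.7900 V=10.7900[hold]; j=3 S=176.2602 intr=0.0000 cont=1.2152 V=1.2152[hold]  S*(3)=113.2581
k=2: j=0 S=101.4023 intr=45.9677 cont=43.6128 V=45.9677[EX]; j=1 S=126.5000 intr=20.8700 cont=21.0442 V=21.0442[hold]; j=2 S=157.8095 intr=0.0000 cont=5.4764 V=5.4764[hold]  S*(2)=101.4023
k=1: j=0 S=113.2581 intr=34.1119 cont=31.8506 V=34.1119[EX]; j=1 S=141.2901 intr=6.0799 cont=12.3489 V=12.3489[hold]  S*(1)=113.2581
k=0: j=0 S=126.5000 intr=20.8700 cont=21.8813 V=21.8813[hold]  S*(0)=-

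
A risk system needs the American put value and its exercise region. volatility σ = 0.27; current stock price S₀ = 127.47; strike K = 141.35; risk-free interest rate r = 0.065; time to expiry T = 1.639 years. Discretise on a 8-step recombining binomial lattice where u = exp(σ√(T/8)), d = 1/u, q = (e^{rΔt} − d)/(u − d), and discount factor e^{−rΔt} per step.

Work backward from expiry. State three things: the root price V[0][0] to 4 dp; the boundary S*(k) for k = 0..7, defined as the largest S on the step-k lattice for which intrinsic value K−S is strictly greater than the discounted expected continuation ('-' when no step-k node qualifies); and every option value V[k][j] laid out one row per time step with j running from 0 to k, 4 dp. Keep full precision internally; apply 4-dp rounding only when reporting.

price = 20.3889
boundary = - - 99.8291 88.3450 99.8291 112.8061 99.8291 112.8061
tree:
20.3889
29.5424 12.6019
41.5209 19.4252 6.7308
53.0050 28.9570 11.2702 2.7826
63.1680 41.5209 18.2936 5.1835 0.6745
72.1619 53.0050 28.5439 9.4575 1.4366 0.0000
80.1211 63.1680 41.5209 16.7725 3.0597 0.0000 0.0000
87.1648 72.1619 53.0050 28.5439 6.5168 0.0000 0.0000 0.0000
93.3981 80.1211 63.1680 41.5209 13.8800 0.0000 0.0000 0.0000 0.0000

Δt=0.20488  u=1.12999  d=0.88496  q=0.52420  discount=0.98677
step 8 (expiry): payoffs max(K−S,0) = 93.3981 80.1211 63.1680 41.5209 13.8800 0.0000 0.0000 0.0000 0.0000
step 7: (k=7,j=0): S=54.1852, (K−S)⁺=87.1648, hold=85.2949 ⇒ V=87.1648 exercise | (k=7,j=1): S=69.1881, (K−S)⁺=72.1619, hold=70.2920 ⇒ V=72.1619 exercise | (k=7,j=2): S=88.3450, (K−S)⁺=53.0050, hold=51.1351 ⇒ V=53.0050 exercise | (k=7,j=3): S=112.8061, (K−S)⁺=28.5439, hold=26.6740 ⇒ V=28.5439 exercise | (k=7,j=4): S=144.0401, (K−S)⁺=0.0000, hold=6.5168 ⇒ V=6.5168 continue | (k=7,j=5): S=183.9221, (K−S)⁺=0.0000, hold=0.0000 ⇒ V=0.0000 continue | (k=7,j=6): S=234.8467, (K−S)⁺=0.0000, hold=0.0000 ⇒ V=0.0000 continue | (k=7,j=7): S=299.8715, (K−S)⁺=0.0000, hold=0.0000 ⇒ V=0.0000 continue  boundary S*=112.8061
step 6: (k=6,j=0): S=61.2289, (K−S)⁺=80.1211, hold=78.2513 ⇒ V=80.1211 exercise | (k=6,j=1): S=78.1820, (K−S)⁺=63.1680, hold=61.2981 ⇒ V=63.1680 exercise | (k=6,j=2): S=99.8291, (K−S)⁺=41.5209, hold=39.6510 ⇒ V=41.5209 exercise | (k=6,j=3): S=127.4700, (K−S)⁺=13.8800, hold=16.7725 ⇒ V=16.7725 continue | (k=6,j=4): S=162.7641, (K−S)⁺=0.0000, hold=3.0597 ⇒ V=3.0597 continue | (k=6,j=5): S=207.8305, (K−S)⁺=0.0000, hold=0.0000 ⇒ V=0.0000 continue | (k=6,j=6): S=265.3749, (K−S)⁺=0.0000, hold=0.0000 ⇒ V=0.0000 continue  boundary S*=99.8291
step 5: (k=5,j=0): S=69.1881, (K−S)⁺=72.1619, hold=70.2920 ⇒ V=72.1619 exercise | (k=5,j=1): S=88.3450, (K−S)⁺=53.0050, hold=51.1351 ⇒ V=53.0050 exercise | (k=5,j=2): S=112.8061, (K−S)⁺=28.5439, hold=28.1702 ⇒ V=28.5439 exercise | (k=5,j=3): S=144.0401, (K−S)⁺=0.0000, hold=9.4575 ⇒ V=9.4575 continue | (k=5,j=4): S=183.9221, (K−S)⁺=0.0000, hold=1.4366 ⇒ V=1.4366 continue | (k=5,j=5): S=234.8467, (K−S)⁺=0.0000, hold=0.0000 ⇒ V=0.0000 continue  boundary S*=112.8061
step 4: (k=4,j=0): S=78.1820, (K−S)⁺=63.1680, hold=61.2981 ⇒ V=63.1680 exercise | (k=4,j=1): S=99.8291, (K−S)⁺=41.5209, hold=39.6510 ⇒ V=41.5209 exercise | (k=4,j=2): S=127.4700, (K−S)⁺=13.8800, hold=18.2936 ⇒ V=18.2936 continue | (k=4,j=3): S=162.7641, (K−S)⁺=0.0000, hold=5.1835 ⇒ V=5.1835 continue | (k=4,j=4): S=207.8305, (K−S)⁺=0.0000, hold=0.6745 ⇒ V=0.6745 continue  boundary S*=99.8291
step 3: (k=3,j=0): S=88.3450, (K−S)⁺=53.0050, hold=51.1351 ⇒ V=53.0050 exercise | (k=3,j=1): S=112.8061, (K−S)⁺=28.5439, hold=28.9570 ⇒ V=28.9570 continue | (k=3,j=2): S=144.0401, (K−S)⁺=0.0000, hold=11.2702 ⇒ V=11.2702 continue | (k=3,j=3): S=183.9221, (K−S)⁺=0.0000, hold=2.7826 ⇒ V=2.7826 continue  boundary S*=88.3450
step 2: (k=2,j=0): S=99.8291, (K−S)⁺=41.5209, hold=39.8647 ⇒ V=41.5209 exercise | (k=2,j=1): S=127.4700, (K−S)⁺=13.8800, hold=19.4252 ⇒ V=19.4252 continue | (k=2,j=2): S=162.7641, (K−S)⁺=0.0000, hold=6.7308 ⇒ V=6.7308 continue  boundary S*=99.8291
step 1: (k=1,j=0): S=112.8061, (K−S)⁺=28.5439, hold=29.5424 ⇒ V=29.5424 continue | (k=1,j=1): S=144.0401, (K−S)⁺=0.0000, hold=12.6019 ⇒ V=12.6019 continue  boundary S*=-
step 0: (k=0,j=0): S=127.4700, (K−S)⁺=13.8800, hold=20.3889 ⇒ V=20.3889 continue  boundary S*=-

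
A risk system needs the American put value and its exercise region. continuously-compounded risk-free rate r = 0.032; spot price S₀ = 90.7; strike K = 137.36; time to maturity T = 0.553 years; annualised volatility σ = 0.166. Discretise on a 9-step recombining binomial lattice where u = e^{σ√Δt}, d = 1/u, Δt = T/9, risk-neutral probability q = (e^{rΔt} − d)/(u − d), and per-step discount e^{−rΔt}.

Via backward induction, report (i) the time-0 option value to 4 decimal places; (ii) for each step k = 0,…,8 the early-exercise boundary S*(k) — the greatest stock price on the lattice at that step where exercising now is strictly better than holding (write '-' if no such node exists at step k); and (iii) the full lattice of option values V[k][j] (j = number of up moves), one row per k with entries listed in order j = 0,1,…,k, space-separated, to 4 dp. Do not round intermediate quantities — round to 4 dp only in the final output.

price = 46.6600
boundary = 90.7000 94.5100 98.4800 102.6168 106.9273 111.4190 116.0993 120.9762 126.0580
tree:
46.6600
50.3164 42.8500
53.8254 46.6600 38.8800
57.1929 50.3164 42.8500 34.7432
60.4247 53.8254 46.6600 38.8800 30.4327
63.5262 57.1929 50.3164 42.8500 34.7432 25.9410
66.5026 60.4247 53.8254 46.6600 38.8800 30.4327 21.2607
69.3591 63.5262 57.1929 50.3164 42.8500 34.7432 25.9410 16.3838
72.1004 66.5026 60.4247 53.8254 46.6600 38.8800 30.4327 21.2607 11.3020
74.7312 69.3591 63.5262 57.1929 50.3164 42.8500 34.7432 25.9410 16.3838 6.0068

Δt=0.06144  u=1.04201  d=0.95969  q=0.51362  discount=0.99804
step 9 (expiry): payoffs max(K−S,0) = 74.7312 69.3591 63.5262 57.1929 50.3164 42.8500 34.7432 25.9410 16.3838 6.0068
step 8: (k=8,j=0): S=65.2596, (K−S)⁺=72.1004, hold=71.8306 ⇒ V=72.1004 exercise | (k=8,j=1): S=70.8574, (K−S)⁺=66.5026, hold=66.2328 ⇒ V=66.5026 exercise | (k=8,j=2): S=76.9353, (K−S)⁺=60.4247, hold=60.1549 ⇒ V=60.4247 exercise | (k=8,j=3): S=83.5346, (K−S)⁺=53.8254, hold=53.5556 ⇒ V=53.8254 exercise | (k=8,j=4): S=90.7000, (K−S)⁺=46.6600, hold=46.3902 ⇒ V=46.6600 exercise | (k=8,j=5): S=98.4800, (K−S)⁺=38.8800, hold=38.6102 ⇒ V=38.8800 exercise | (k=8,j=6): S=106.9273, (K−S)⁺=30.4327, hold=30.1628 ⇒ V=30.4327 exercise | (k=8,j=7): S=116.0993, (K−S)⁺=21.2607, hold=20.9909 ⇒ V=21.2607 exercise | (k=8,j=8): S=126.0580, (K−S)⁺=11.3020, hold=11.0322 ⇒ V=11.3020 exercise  boundary S*=126.0580
step 7: (k=7,j=0): S=68.0009, (K−S)⁺=69.3591, hold=69.0893 ⇒ V=69.3591 exercise | (k=7,j=1): S=73.8338, (K−S)⁺=63.5262, hold=63.2564 ⇒ V=63.5262 exercise | (k=7,j=2): S=80.1671, (K−S)⁺=57.1929, hold=56.9231 ⇒ V=57.1929 exercise | (k=7,j=3): S=87.0436, (K−S)⁺=50.3164, hold=50.0466 ⇒ V=50.3164 exercise | (k=7,j=4): S=94.5100, (K−S)⁺=42.8500, hold=42.5802 ⇒ V=42.8500 exercise | (k=7,j=5): S=102.6168, (K−S)⁺=34.7432, hold=34.4734 ⇒ V=34.7432 exercise | (k=7,j=6): S=111.4190, (K−S)⁺=25.9410, hold=25.6712 ⇒ V=25.9410 exercise | (k=7,j=7): S=120.9762, (K−S)⁺=16.3838, hold=16.1140 ⇒ V=16.3838 exercise  boundary S*=120.9762
step 6: (k=6,j=0): S=70.8574, (K−S)⁺=66.5026, hold=66.2328 ⇒ V=66.5026 exercise | (k=6,j=1): S=76.9353, (K−S)⁺=60.4247, hold=60.1549 ⇒ V=60.4247 exercise | (k=6,j=2): S=83.5346, (K−S)⁺=53.8254, hold=53.5556 ⇒ V=53.8254 exercise | (k=6,j=3): S=90.7000, (K−S)⁺=46.6600, hold=46.3902 ⇒ V=46.6600 exercise | (k=6,j=4): S=98.4800, (K−S)⁺=38.8800, hold=38.6102 ⇒ V=38.8800 exercise | (k=6,j=5): S=106.9273, (K−S)⁺=30.4327, hold=30.1628 ⇒ V=30.4327 exercise | (k=6,j=6): S=116.0993, (K−S)⁺=21.2607, hold=20.9909 ⇒ V=21.2607 exercise  boundary S*=116.0993
step 5: (k=5,j=0): S=73.8338, (K−S)⁺=63.5262, hold=63.2564 ⇒ V=63.5262 exercise | (k=5,j=1): S=80.1671, (K−S)⁺=57.1929, hold=56.9231 ⇒ V=57.1929 exercise | (k=5,j=2): S=87.0436, (K−S)⁺=50.3164, hold=50.0466 ⇒ V=50.3164 exercise | (k=5,j=3): S=94.5100, (K−S)⁺=42.8500, hold=42.5802 ⇒ V=42.8500 exercise | (k=5,j=4): S=102.6168, (K−S)⁺=34.7432, hold=34.4734 ⇒ V=34.7432 exercise | (k=5,j=5): S=111.4190, (K−S)⁺=25.9410, hold=25.6712 ⇒ V=25.9410 exercise  boundary S*=111.4190
step 4: (k=4,j=0): S=76.9353, (K−S)⁺=60.4247, hold=60.1549 ⇒ V=60.4247 exercise | (k=4,j=1): S=83.5346, (K−S)⁺=53.8254, hold=53.5556 ⇒ V=53.8254 exercise | (k=4,j=2): S=90.7000, (K−S)⁺=46.6600, hold=46.3902 ⇒ V=46.6600 exercise | (k=4,j=3): S=98.4800, (K−S)⁺=38.8800, hold=38.6102 ⇒ V=38.8800 exercise | (k=4,j=4): S=106.9273, (K−S)⁺=30.4327, hold=30.1628 ⇒ V=30.4327 exercise  boundary S*=106.9273
step 3: (k=3,j=0): S=80.1671, (K−S)⁺=57.1929, hold=56.9231 ⇒ V=57.1929 exercise | (k=3,j=1): S=87.0436, (K−S)⁺=50.3164, hold=50.0466 ⇒ V=50.3164 exercise | (k=3,j=2): S=94.5100, (K−S)⁺=42.8500, hold=42.5802 ⇒ V=42.8500 exercise | (k=3,j=3): S=102.6168, (K−S)⁺=34.7432, hold=34.4734 ⇒ V=34.7432 exercise  boundary S*=102.6168
step 2: (k=2,j=0): S=83.5346, (K−S)⁺=53.8254, hold=53.5556 ⇒ V=53.8254 exercise | (k=2,j=1): S=90.7000, (K−S)⁺=46.6600, hold=46.3902 ⇒ V=46.6600 exercise | (k=2,j=2): S=98.4800, (K−S)⁺=38.8800, hold=38.6102 ⇒ V=38.8800 exercise  boundary S*=98.4800
step 1: (k=1,j=0): S=87.0436, (K−S)⁺=50.3164, hold=50.0466 ⇒ V=50.3164 exercise | (k=1,j=1): S=94.5100, (K−S)⁺=42.8500, hold=42.5802 ⇒ V=42.8500 exercise  boundary S*=94.5100
step 0: (k=0,j=0): S=90.7000, (K−S)⁺=46.6600, hold=46.3902 ⇒ V=46.6600 exercise  boundary S*=90.7000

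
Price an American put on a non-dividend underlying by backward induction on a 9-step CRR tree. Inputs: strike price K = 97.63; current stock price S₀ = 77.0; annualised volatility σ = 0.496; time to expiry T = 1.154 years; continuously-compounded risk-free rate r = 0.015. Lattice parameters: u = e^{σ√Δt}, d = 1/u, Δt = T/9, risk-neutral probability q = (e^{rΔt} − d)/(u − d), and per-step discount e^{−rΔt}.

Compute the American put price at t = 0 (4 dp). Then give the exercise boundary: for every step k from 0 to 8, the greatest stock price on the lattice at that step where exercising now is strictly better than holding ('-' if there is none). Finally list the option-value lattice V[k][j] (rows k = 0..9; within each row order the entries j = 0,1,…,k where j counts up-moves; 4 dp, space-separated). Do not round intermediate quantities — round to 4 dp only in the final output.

price = 29.4927
boundary = - - - 45.1947 37.8402 45.1947 53.9787 64.4698 77.0000
tree:
29.4927
36.7781 21.1014
44.5785 27.8154 13.3429
52.4353 35.5824 18.8543 6.9576
59.7898 44.0038 25.8888 10.7117 2.5992
65.9475 52.4353 34.3336 16.1275 4.4269 0.4741
71.1032 59.7898 43.6513 23.5874 7.4764 0.8814 0.0000
75.4199 65.9475 52.4353 33.1602 12.4982 1.6387 0.0000 0.0000
79.0341 71.1032 59.7898 43.6513 20.6300 3.0467 0.0000 0.0000 0.0000
82.0602 75.4199 65.9475 52.4353 33.1602 5.6645 0.0000 0.0000 0.0000 0.0000

Δt=0.12822  u=1.19436  d=0.83727  q=0.46111  discount=0.99808
step 9 (expiry): payoffs max(K−S,0) = 82.0602 75.4199 65.9475 52.4353 33.1602 5.6645 0.0000 0.0000 0.0000 0.0000
step 8: (k=8,j=0): S=18.5959, (K−S)⁺=79.0341, hold=78.8465 ⇒ V=79.0341 exercise | (k=8,j=1): S=26.5268, (K−S)⁺=71.1032, hold=70.9156 ⇒ V=71.1032 exercise | (k=8,j=2): S=37.8402, (K−S)⁺=59.7898, hold=59.6022 ⇒ V=59.7898 exercise | (k=8,j=3): S=53.9787, (K−S)⁺=43.6513, hold=43.4637 ⇒ V=43.6513 exercise | (k=8,j=4): S=77.0000, (K−S)⁺=20.6300, hold=20.4424 ⇒ V=20.6300 exercise | (k=8,j=5): S=109.8397, (K−S)⁺=0.0000, hold=3.0467 ⇒ V=3.0467 continue | (k=8,j=6): S=156.6852, (K−S)⁺=0.0000, hold=0.0000 ⇒ V=0.0000 continue | (k=8,j=7): S=223.5098, (K−S)⁺=0.0000, hold=0.0000 ⇒ V=0.0000 continue | (k=8,j=8): S=318.8345, (K−S)⁺=0.0000, hold=0.0000 ⇒ V=0.0000 continue  boundary S*=77.0000
step 7: (k=7,j=0): S=22.2101, (K−S)⁺=75.4199, hold=75.2323 ⇒ V=75.4199 exercise | (k=7,j=1): S=31.6825, (K−S)⁺=65.9475, hold=65.7599 ⇒ V=65.9475 exercise | (k=7,j=2): S=45.1947, (K−S)⁺=52.4353, hold=52.2477 ⇒ V=52.4353 exercise | (k=7,j=3): S=64.4698, (K−S)⁺=33.1602, hold=32.9726 ⇒ V=33.1602 exercise | (k=7,j=4): S=91.9655, (K−S)⁺=5.6645, hold=12.4982 ⇒ V=12.4982 continue | (k=7,j=5): S=131.1879, (K−S)⁺=0.0000, hold=1.6387 ⇒ V=1.6387 continue | (k=7,j=6): S=187.1381, (K−S)⁺=0.0000, hold=0.0000 ⇒ V=0.0000 continue | (k=7,j=7): S=266.9506, (K−S)⁺=0.0000, hold=0.0000 ⇒ V=0.0000 continue  boundary S*=64.4698
step 6: (k=6,j=0): S=26.5268, (K−S)⁺=71.1032, hold=70.9156 ⇒ V=71.1032 exercise | (k=6,j=1): S=37.8402, (K−S)⁺=59.7898, hold=59.6022 ⇒ V=59.7898 exercise | (k=6,j=2): S=53.9787, (K−S)⁺=43.6513, hold=43.4637 ⇒ V=43.6513 exercise | (k=6,j=3): S=77.0000, (K−S)⁺=20.6300, hold=23.5874 ⇒ V=23.5874 continue | (k=6,j=4): S=109.8397, (K−S)⁺=0.0000, hold=7.4764 ⇒ V=7.4764 continue | (k=6,j=5): S=156.6852, (K−S)⁺=0.0000, hold=0.8814 ⇒ V=0.8814 continue | (k=6,j=6): S=223.5098, (K−S)⁺=0.0000, hold=0.0000 ⇒ V=0.0000 continue  boundary S*=53.9787
step 5: (k=5,j=0): S=31.6825, (K−S)⁺=65.9475, hold=65.7599 ⇒ V=65.9475 exercise | (k=5,j=1): S=45.1947, (K−S)⁺=52.4353, hold=52.2477 ⇒ V=52.4353 exercise | (k=5,j=2): S=64.4698, (K−S)⁺=33.1602, hold=34.3336 ⇒ V=34.3336 continue | (k=5,j=3): S=91.9655, (K−S)⁺=5.6645, hold=16.1275 ⇒ V=16.1275 continue | (k=5,j=4): S=131.1879, (K−S)⁺=0.0000, hold=4.4269 ⇒ V=4.4269 continue | (k=5,j=5): S=187.1381, (K−S)⁺=0.0000, hold=0.4741 ⇒ V=0.4741 continue  boundary S*=45.1947
step 4: (k=4,j=0): S=37.8402, (K−S)⁺=59.7898, hold=59.6022 ⇒ V=59.7898 exercise | (k=4,j=1): S=53.9787, (K−S)⁺=43.6513, hold=44.0038 ⇒ V=44.0038 continue | (k=4,j=2): S=77.0000, (K−S)⁺=20.6300, hold=25.8888 ⇒ V=25.8888 continue | (k=4,j=3): S=109.8397, (K−S)⁺=0.0000, hold=10.7117 ⇒ V=10.7117 continue | (k=4,j=4): S=156.6852, (K−S)⁺=0.0000, hold=2.5992 ⇒ V=2.5992 continue  boundary S*=37.8402
step 3: (k=3,j=0): S=45.1947, (K−S)⁺=52.4353, hold=52.4099 ⇒ V=52.4353 exercise | (k=3,j=1): S=64.4698, (K−S)⁺=33.1602, hold=35.5824 ⇒ V=35.5824 continue | (k=3,j=2): S=91.9655, (K−S)⁺=5.6645, hold=18.8543 ⇒ V=18.8543 continue | (k=3,j=3): S=131.1879, (K−S)⁺=0.0000, hold=6.9576 ⇒ V=6.9576 continue  boundary S*=45.1947
step 2: (k=2,j=0): S=53.9787, (K−S)⁺=43.6513, hold=44.5785 ⇒ V=44.5785 continue | (k=2,j=1): S=77.0000, (K−S)⁺=20.6300, hold=27.8154 ⇒ V=27.8154 continue | (k=2,j=2): S=109.8397, (K−S)⁺=0.0000, hold=13.3429 ⇒ V=13.3429 continue  boundary S*=-
step 1: (k=1,j=0): S=64.4698, (K−S)⁺=33.1602, hold=36.7781 ⇒ V=36.7781 continue | (k=1,j=1): S=91.9655, (K−S)⁺=5.6645, hold=21.1014 ⇒ V=21.1014 continue  boundary S*=-
step 0: (k=0,j=0): S=77.0000, (K−S)⁺=20.6300, hold=29.4927 ⇒ V=29.4927 continue  boundary S*=-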